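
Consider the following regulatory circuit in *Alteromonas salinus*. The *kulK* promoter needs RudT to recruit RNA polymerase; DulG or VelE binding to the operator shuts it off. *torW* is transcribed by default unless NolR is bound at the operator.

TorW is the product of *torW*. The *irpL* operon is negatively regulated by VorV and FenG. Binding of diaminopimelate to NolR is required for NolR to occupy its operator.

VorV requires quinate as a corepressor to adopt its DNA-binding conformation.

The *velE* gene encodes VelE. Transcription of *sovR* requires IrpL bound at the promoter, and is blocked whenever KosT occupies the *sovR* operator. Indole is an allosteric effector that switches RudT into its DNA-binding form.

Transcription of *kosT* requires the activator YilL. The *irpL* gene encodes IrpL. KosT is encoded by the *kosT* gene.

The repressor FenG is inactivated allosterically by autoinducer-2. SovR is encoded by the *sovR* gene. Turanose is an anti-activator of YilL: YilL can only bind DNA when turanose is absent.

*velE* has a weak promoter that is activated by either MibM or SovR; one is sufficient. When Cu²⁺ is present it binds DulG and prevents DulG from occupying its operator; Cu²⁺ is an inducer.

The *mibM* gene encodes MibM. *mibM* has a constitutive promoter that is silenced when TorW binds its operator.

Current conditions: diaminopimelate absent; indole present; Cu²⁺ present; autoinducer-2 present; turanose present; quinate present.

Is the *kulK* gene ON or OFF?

Indole is present, so RudT is active.
Cu²⁺ is present, so DulG is inactive.
Diaminopimelate is absent, so NolR is inactive.
With no repressor bound, *torW* is transcribed.
So TorW is produced and active.
With repressor TorW bound, *mibM* is not transcribed.
So MibM is not produced.
Turanose is present, so YilL is inactive.
Required activator YilL is absent, so *kosT* is not transcribed.
So KosT is not produced.
Quinate is present, so VorV is active.
Autoinducer-2 is present, so FenG is inactive.
With repressor VorV bound, *irpL* is not transcribed.
So IrpL is not produced.
Required activator IrpL is absent, so *sovR* is not transcribed.
So SovR is not produced.
No activator is available at the *velE* promoter, so *velE* is not transcribed.
So VelE is not produced.
No repressor is bound and RudT is active, so *kulK* is transcribed.

ON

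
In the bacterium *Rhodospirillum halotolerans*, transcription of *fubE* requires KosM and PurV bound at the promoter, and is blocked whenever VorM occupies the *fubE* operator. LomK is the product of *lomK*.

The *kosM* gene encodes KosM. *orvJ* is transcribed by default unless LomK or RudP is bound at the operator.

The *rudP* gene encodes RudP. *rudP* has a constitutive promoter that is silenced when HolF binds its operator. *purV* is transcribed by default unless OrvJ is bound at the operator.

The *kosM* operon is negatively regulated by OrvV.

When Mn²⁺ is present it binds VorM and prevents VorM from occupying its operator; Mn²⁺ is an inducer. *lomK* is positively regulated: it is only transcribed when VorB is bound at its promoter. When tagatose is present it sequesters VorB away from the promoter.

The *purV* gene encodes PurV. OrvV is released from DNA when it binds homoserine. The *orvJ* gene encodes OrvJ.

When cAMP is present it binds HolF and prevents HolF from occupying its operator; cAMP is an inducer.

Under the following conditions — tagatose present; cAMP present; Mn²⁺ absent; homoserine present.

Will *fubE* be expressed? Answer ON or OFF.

Homoserine is present, so OrvV is inactive.
With no repressor bound, *kosM* is transcribed.
So KosM is produced and active.
Tagatose is present, so VorB is inactive.
Required activator VorB is absent, so *lomK* is not transcribed.
So LomK is not produced.
cAMP is present, so HolF is inactive.
With no repressor bound, *rudP* is transcribed.
So RudP is produced and active.
With repressor RudP bound, *orvJ* is not transcribed.
So OrvJ is not produced.
With no repressor bound, *purV* is transcribed.
So PurV is produced and active.
Mn²⁺ is absent, so VorM is active.
With repressor VorM bound, *fubE* is not transcribed.

OFF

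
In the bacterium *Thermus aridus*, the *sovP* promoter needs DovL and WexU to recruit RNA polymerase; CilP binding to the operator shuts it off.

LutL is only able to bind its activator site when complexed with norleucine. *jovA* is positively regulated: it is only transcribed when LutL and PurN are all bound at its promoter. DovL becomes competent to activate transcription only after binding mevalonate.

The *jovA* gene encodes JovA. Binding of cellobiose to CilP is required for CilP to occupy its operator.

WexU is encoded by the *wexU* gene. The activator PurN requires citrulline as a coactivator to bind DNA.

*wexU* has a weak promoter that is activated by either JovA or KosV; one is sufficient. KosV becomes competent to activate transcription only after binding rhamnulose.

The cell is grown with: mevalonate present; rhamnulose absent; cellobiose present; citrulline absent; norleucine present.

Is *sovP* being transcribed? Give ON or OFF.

OFF

Mevalonate is present, so DovL is active.
Cellobiose is present, so CilP is active.
Norleucine is present, so LutL is active.
Citrulline is absent, so PurN is inactive.
Required activator PurN is absent, so *jovA* is not transcribed.
So JovA is not produced.
Rhamnulose is absent, so KosV is inactive.
No activator is available at the *wexU* promoter, so *wexU* is not transcribed.
So WexU is not produced.
With repressor CilP bound, *sovP* is not transcribed.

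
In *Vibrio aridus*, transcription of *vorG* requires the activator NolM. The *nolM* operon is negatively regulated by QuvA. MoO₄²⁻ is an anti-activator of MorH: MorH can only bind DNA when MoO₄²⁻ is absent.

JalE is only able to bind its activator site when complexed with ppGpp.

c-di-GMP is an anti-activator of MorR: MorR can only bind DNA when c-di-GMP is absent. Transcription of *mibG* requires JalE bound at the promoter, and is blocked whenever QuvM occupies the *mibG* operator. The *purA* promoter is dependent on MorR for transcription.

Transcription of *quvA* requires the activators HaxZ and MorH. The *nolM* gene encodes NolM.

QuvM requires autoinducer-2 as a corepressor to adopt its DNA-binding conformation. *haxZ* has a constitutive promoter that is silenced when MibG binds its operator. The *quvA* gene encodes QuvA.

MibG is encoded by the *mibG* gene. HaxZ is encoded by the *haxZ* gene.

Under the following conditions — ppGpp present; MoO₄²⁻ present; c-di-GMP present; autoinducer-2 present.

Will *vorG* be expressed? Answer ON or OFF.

ON

Autoinducer-2 is present, so QuvM is active.
ppGpp is present, so JalE is active.
With repressor QuvM bound, *mibG* is not transcribed.
So MibG is not produced.
With no repressor bound, *haxZ* is transcribed.
So HaxZ is produced and active.
MoO₄²⁻ is present, so MorH is inactive.
Required activator MorH is absent, so *quvA* is not transcribed.
So QuvA is not produced.
With no repressor bound, *nolM* is transcribed.
So NolM is produced and active.
No repressor is bound and NolM is active, so *vorG* is transcribed.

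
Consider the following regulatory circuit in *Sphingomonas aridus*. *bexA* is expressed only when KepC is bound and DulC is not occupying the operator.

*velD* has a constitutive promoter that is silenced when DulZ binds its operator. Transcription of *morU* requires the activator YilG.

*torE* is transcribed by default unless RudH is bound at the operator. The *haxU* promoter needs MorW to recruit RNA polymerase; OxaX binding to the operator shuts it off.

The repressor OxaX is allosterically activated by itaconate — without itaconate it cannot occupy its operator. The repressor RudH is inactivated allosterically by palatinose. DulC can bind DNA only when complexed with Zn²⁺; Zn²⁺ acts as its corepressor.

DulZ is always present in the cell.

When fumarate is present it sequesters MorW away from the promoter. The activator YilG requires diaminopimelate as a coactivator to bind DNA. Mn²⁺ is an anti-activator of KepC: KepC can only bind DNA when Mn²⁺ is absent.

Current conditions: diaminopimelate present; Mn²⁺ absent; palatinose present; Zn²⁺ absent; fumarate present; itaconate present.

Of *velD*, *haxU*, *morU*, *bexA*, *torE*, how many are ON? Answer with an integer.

DulZ is produced constitutively and is active.
With repressor DulZ bound, *velD* is not transcribed.
→ *velD* is OFF.
Fumarate is present, so MorW is inactive.
Itaconate is present, so OxaX is active.
With repressor OxaX bound, *haxU* is not transcribed.
→ *haxU* is OFF.
Diaminopimelate is present, so YilG is active.
No repressor is bound and YilG is active, so *morU* is transcribed.
→ *morU* is ON.
Mn²⁺ is absent, so KepC is active.
Zn²⁺ is absent, so DulC is inactive.
No repressor is bound and KepC is active, so *bexA* is transcribed.
→ *bexA* is ON.
Palatinose is present, so RudH is inactive.
With no repressor bound, *torE* is transcribed.
→ *torE* is ON.
3 of the 5 genes are transcribed.

3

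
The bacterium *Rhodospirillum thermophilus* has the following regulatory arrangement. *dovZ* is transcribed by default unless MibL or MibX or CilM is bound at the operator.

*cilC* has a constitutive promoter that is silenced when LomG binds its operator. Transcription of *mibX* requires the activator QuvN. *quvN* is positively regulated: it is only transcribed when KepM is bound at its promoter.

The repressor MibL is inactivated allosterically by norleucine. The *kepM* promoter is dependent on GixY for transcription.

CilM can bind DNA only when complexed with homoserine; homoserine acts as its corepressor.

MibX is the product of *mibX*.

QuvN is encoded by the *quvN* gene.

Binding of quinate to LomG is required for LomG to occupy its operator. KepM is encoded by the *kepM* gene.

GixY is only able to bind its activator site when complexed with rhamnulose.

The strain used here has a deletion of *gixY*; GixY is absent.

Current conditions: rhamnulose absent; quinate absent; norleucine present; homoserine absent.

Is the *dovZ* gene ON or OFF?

Norleucine is present, so MibL is inactive.
GixY is non-functional in this strain, so it has no effect.
Required activator GixY is absent, so *kepM* is not transcribed.
So KepM is not produced.
Required activator KepM is absent, so *quvN* is not transcribed.
So QuvN is not produced.
Required activator QuvN is absent, so *mibX* is not transcribed.
So MibX is not produced.
Homoserine is absent, so CilM is inactive.
With no repressor bound, *dovZ* is transcribed.

ON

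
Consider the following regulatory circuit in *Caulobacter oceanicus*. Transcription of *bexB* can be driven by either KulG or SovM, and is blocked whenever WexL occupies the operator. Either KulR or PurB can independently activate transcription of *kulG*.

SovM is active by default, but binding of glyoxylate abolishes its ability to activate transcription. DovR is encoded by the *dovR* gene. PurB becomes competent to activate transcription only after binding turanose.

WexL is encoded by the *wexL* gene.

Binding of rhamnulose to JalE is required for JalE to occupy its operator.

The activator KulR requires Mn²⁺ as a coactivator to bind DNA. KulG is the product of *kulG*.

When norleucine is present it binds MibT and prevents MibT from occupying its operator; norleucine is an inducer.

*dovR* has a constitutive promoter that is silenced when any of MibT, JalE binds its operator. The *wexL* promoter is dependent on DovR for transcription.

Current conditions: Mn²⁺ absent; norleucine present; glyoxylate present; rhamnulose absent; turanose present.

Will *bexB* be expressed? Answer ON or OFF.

Mn²⁺ is absent, so KulR is inactive.
Turanose is present, so PurB is active.
Activator PurB is present, so *kulG* is transcribed.
So KulG is produced and active.
Glyoxylate is present, so SovM is inactive.
Norleucine is present, so MibT is inactive.
Rhamnulose is absent, so JalE is inactive.
With no repressor bound, *dovR* is transcribed.
So DovR is produced and active.
No repressor is bound and DovR is active, so *wexL* is transcribed.
So WexL is produced and active.
With repressor WexL bound, *bexB* is not transcribed.

OFF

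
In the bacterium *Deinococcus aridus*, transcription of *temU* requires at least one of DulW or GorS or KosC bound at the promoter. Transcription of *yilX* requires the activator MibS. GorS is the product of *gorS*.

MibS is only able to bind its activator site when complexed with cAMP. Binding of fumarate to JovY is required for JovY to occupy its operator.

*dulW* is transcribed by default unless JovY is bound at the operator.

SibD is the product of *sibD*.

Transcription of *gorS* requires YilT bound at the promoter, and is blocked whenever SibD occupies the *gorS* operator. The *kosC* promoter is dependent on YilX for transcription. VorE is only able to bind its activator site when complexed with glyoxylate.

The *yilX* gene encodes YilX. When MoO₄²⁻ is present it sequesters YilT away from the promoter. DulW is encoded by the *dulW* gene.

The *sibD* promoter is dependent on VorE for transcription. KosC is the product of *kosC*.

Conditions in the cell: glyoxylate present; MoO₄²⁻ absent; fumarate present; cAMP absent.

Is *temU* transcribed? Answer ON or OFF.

Fumarate is present, so JovY is active.
With repressor JovY bound, *dulW* is not transcribed.
So DulW is not produced.
Glyoxylate is present, so VorE is active.
No repressor is bound and VorE is active, so *sibD* is transcribed.
So SibD is produced and active.
MoO₄²⁻ is absent, so YilT is active.
With repressor SibD bound, *gorS* is not transcribed.
So GorS is not produced.
cAMP is absent, so MibS is inactive.
Required activator MibS is absent, so *yilX* is not transcribed.
So YilX is not produced.
Required activator YilX is absent, so *kosC* is not transcribed.
So KosC is not produced.
No activator is available at the *temU* promoter, so *temU* is not transcribed.

OFF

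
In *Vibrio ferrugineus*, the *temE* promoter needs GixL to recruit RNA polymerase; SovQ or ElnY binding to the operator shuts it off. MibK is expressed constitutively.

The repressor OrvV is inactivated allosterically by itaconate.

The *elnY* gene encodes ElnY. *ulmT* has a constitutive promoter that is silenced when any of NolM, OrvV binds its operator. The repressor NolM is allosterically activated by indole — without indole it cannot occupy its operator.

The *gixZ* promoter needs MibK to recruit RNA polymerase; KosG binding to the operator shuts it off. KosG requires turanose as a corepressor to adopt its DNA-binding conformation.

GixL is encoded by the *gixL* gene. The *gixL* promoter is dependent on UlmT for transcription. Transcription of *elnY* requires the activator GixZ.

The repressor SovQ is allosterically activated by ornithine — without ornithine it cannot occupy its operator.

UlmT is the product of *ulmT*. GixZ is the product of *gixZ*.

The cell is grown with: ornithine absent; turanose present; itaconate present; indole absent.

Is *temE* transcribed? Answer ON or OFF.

ON

Indole is absent, so NolM is inactive.
Itaconate is present, so OrvV is inactive.
With no repressor bound, *ulmT* is transcribed.
So UlmT is produced and active.
No repressor is bound and UlmT is active, so *gixL* is transcribed.
So GixL is produced and active.
Ornithine is absent, so SovQ is inactive.
MibK is produced constitutively and is active.
Turanose is present, so KosG is active.
With repressor KosG bound, *gixZ* is not transcribed.
So GixZ is not produced.
Required activator GixZ is absent, so *elnY* is not transcribed.
So ElnY is not produced.
No repressor is bound and GixL is active, so *temE* is transcribed.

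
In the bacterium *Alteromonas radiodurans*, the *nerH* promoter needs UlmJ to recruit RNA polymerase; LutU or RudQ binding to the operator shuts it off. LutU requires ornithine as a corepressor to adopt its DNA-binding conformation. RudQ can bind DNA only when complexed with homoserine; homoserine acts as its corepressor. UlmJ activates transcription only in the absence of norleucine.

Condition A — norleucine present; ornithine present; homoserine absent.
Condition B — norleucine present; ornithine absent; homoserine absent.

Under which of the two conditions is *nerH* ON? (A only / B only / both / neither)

Condition A:
Norleucine is present, so UlmJ is inactive.
Ornithine is present, so LutU is active.
Homoserine is absent, so RudQ is inactive.
With repressor LutU bound, *nerH* is not transcribed.
→ *nerH* is OFF in A.
Condition B:
Norleucine is present, so UlmJ is inactive.
Ornithine is absent, so LutU is inactive.
Homoserine is absent, so RudQ is inactive.
Required activator UlmJ is absent, so *nerH* is not transcribed.
→ *nerH* is OFF in B.

neither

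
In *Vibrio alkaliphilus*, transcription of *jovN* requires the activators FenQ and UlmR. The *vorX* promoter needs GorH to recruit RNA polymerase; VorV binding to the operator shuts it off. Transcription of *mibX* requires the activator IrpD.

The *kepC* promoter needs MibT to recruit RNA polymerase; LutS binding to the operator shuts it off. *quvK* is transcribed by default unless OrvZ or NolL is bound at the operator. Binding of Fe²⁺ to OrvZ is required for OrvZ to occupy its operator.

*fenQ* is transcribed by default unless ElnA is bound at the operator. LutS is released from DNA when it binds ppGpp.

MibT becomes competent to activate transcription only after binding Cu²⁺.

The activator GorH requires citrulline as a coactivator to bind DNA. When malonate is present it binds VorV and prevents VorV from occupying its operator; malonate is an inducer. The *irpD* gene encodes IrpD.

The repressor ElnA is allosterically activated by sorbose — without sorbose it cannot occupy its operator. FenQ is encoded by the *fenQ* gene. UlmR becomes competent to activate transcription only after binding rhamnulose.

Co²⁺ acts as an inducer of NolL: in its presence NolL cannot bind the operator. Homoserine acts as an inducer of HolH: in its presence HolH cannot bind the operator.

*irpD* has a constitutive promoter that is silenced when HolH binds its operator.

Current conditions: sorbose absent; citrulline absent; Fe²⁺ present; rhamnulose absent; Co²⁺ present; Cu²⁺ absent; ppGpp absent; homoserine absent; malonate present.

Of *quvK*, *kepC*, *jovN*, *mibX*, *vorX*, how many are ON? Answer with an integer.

0

Fe²⁺ is present, so OrvZ is active.
Co²⁺ is present, so NolL is inactive.
With repressor OrvZ bound, *quvK* is not transcribed.
→ *quvK* is OFF.
Cu²⁺ is absent, so MibT is inactive.
ppGpp is absent, so LutS is active.
With repressor LutS bound, *kepC* is not transcribed.
→ *kepC* is OFF.
Sorbose is absent, so ElnA is inactive.
With no repressor bound, *fenQ* is transcribed.
So FenQ is produced and active.
Rhamnulose is absent, so UlmR is inactive.
Required activator UlmR is absent, so *jovN* is not transcribed.
→ *jovN* is OFF.
Homoserine is absent, so HolH is active.
With repressor HolH bound, *irpD* is not transcribed.
So IrpD is not produced.
Required activator IrpD is absent, so *mibX* is not transcribed.
→ *mibX* is OFF.
Malonate is present, so VorV is inactive.
Citrulline is absent, so GorH is inactive.
Required activator GorH is absent, so *vorX* is not transcribed.
→ *vorX* is OFF.
0 of the 5 genes are transcribed.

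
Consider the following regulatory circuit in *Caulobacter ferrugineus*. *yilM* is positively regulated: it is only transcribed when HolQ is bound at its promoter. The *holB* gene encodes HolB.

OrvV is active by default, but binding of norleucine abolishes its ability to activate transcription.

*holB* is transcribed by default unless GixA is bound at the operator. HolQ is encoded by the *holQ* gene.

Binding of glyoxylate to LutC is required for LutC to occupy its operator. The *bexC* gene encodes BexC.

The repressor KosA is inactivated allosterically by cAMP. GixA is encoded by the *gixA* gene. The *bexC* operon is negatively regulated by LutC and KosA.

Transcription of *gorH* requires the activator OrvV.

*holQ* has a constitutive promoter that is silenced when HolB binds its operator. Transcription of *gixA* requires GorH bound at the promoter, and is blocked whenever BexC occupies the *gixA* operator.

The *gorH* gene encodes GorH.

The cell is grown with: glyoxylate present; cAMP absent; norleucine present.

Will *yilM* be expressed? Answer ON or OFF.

Norleucine is present, so OrvV is inactive.
Required activator OrvV is absent, so *gorH* is not transcribed.
So GorH is not produced.
Glyoxylate is present, so LutC is active.
cAMP is absent, so KosA is active.
With repressor LutC bound, *bexC* is not transcribed.
So BexC is not produced.
Required activator GorH is absent, so *gixA* is not transcribed.
So GixA is not produced.
With no repressor bound, *holB* is transcribed.
So HolB is produced and active.
With repressor HolB bound, *holQ* is not transcribed.
So HolQ is not produced.
Required activator HolQ is absent, so *yilM* is not transcribed.

OFF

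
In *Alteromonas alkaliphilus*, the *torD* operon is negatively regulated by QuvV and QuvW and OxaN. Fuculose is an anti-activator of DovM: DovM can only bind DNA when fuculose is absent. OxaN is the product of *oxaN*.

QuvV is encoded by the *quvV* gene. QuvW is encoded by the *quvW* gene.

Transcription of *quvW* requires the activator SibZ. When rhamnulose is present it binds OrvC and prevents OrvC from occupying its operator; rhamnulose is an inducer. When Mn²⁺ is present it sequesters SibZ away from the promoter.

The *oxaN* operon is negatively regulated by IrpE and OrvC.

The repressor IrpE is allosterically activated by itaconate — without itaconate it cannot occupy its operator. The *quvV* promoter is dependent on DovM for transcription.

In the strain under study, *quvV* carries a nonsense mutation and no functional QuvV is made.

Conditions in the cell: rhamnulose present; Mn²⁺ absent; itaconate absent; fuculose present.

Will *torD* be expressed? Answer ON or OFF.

QuvV is non-functional in this strain, so it has no effect.
Mn²⁺ is absent, so SibZ is active.
No repressor is bound and SibZ is active, so *quvW* is transcribed.
So QuvW is produced and active.
Itaconate is absent, so IrpE is inactive.
Rhamnulose is present, so OrvC is inactive.
With no repressor bound, *oxaN* is transcribed.
So OxaN is produced and active.
With repressor QuvW bound, *torD* is not transcribed.

OFF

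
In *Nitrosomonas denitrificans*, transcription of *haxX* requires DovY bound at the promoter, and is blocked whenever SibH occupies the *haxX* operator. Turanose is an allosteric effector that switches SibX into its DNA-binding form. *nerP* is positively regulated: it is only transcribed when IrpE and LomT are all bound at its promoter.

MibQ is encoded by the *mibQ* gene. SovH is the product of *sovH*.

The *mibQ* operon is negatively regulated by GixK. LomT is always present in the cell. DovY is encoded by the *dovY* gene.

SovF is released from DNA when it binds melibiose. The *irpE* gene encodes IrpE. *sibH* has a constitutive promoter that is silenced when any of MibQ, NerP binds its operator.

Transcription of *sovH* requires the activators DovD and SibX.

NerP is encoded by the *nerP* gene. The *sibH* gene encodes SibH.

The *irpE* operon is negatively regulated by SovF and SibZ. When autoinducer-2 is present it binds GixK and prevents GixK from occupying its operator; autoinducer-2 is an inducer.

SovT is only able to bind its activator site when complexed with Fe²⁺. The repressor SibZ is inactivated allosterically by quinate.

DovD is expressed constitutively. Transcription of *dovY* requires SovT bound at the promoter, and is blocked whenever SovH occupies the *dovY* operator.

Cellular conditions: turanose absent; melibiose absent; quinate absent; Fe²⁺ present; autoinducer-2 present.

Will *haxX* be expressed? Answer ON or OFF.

Autoinducer-2 is present, so GixK is inactive.
With no repressor bound, *mibQ* is transcribed.
So MibQ is produced and active.
Melibiose is absent, so SovF is active.
Quinate is absent, so SibZ is active.
With repressor SovF bound, *irpE* is not transcribed.
So IrpE is not produced.
LomT is produced constitutively and is active.
Required activator IrpE is absent, so *nerP* is not transcribed.
So NerP is not produced.
With repressor MibQ bound, *sibH* is not transcribed.
So SibH is not produced.
Fe²⁺ is present, so SovT is active.
DovD is produced constitutively and is active.
Turanose is absent, so SibX is inactive.
Required activator SibX is absent, so *sovH* is not transcribed.
So SovH is not produced.
No repressor is bound and SovT is active, so *dovY* is transcribed.
So DovY is produced and active.
No repressor is bound and DovY is active, so *haxX* is transcribed.

ON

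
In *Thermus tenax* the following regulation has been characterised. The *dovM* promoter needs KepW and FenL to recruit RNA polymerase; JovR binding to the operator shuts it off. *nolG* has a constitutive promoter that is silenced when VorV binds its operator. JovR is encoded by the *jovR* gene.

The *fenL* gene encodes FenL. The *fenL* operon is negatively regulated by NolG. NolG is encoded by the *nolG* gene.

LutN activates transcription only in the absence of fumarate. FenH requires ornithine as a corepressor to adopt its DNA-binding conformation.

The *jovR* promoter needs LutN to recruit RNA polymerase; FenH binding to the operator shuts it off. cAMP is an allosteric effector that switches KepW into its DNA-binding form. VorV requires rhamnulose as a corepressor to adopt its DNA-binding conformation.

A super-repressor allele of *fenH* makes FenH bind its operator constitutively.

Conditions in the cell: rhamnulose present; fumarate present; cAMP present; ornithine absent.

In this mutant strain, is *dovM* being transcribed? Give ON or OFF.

cAMP is present, so KepW is active.
Rhamnulose is present, so VorV is active.
With repressor VorV bound, *nolG* is not transcribed.
So NolG is not produced.
With no repressor bound, *fenL* is transcribed.
So FenL is produced and active.
FenH is constitutively active in this strain.
Fumarate is present, so LutN is inactive.
With repressor FenH bound, *jovR* is not transcribed.
So JovR is not produced.
No repressor is bound and KepW and FenL are active, so *dovM* is transcribed.

ON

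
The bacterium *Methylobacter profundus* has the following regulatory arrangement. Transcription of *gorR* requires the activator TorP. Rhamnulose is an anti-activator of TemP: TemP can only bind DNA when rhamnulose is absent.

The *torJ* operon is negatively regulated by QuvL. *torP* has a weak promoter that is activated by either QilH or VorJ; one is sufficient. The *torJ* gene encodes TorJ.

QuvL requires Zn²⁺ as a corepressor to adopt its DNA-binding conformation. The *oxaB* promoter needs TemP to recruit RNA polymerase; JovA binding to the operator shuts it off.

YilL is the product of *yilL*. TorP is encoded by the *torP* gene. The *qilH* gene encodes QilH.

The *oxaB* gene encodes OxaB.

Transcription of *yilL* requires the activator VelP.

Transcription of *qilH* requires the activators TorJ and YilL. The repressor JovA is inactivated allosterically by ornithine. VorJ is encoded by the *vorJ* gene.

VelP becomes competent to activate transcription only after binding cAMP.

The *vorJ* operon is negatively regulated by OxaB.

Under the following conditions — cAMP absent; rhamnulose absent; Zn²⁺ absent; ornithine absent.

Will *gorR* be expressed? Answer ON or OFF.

Zn²⁺ is absent, so QuvL is inactive.
With no repressor bound, *torJ* is transcribed.
So TorJ is produced and active.
cAMP is absent, so VelP is inactive.
Required activator VelP is absent, so *yilL* is not transcribed.
So YilL is not produced.
Required activator YilL is absent, so *qilH* is not transcribed.
So QilH is not produced.
Ornithine is absent, so JovA is active.
Rhamnulose is absent, so TemP is active.
With repressor JovA bound, *oxaB* is not transcribed.
So OxaB is not produced.
With no repressor bound, *vorJ* is transcribed.
So VorJ is produced and active.
Activator VorJ is present, so *torP* is transcribed.
So TorP is produced and active.
No repressor is bound and TorP is active, so *gorR* is transcribed.

ON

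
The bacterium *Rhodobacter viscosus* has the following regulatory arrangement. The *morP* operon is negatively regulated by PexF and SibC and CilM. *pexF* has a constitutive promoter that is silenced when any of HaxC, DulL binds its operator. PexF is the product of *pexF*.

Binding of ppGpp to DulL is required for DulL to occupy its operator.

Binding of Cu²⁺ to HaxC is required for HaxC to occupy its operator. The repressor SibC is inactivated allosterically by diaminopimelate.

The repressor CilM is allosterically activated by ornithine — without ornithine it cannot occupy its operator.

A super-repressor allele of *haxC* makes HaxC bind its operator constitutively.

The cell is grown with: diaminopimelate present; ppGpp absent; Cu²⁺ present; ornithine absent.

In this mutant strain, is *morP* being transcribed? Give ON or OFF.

ON

HaxC is constitutively active in this strain.
ppGpp is absent, so DulL is inactive.
With repressor HaxC bound, *pexF* is not transcribed.
So PexF is not produced.
Diaminopimelate is present, so SibC is inactive.
Ornithine is absent, so CilM is inactive.
With no repressor bound, *morP* is transcribed.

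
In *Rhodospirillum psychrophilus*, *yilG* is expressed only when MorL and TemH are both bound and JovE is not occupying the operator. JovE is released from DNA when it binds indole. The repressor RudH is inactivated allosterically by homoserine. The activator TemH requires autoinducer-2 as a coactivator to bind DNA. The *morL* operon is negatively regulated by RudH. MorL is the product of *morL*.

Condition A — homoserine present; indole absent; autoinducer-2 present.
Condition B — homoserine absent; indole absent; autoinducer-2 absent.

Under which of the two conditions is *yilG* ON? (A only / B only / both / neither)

neither

Condition A:
Homoserine is present, so RudH is inactive.
With no repressor bound, *morL* is transcribed.
So MorL is produced and active.
Indole is absent, so JovE is active.
Autoinducer-2 is present, so TemH is active.
With repressor JovE bound, *yilG* is not transcribed.
→ *yilG* is OFF in A.
Condition B:
Homoserine is absent, so RudH is active.
With repressor RudH bound, *morL* is not transcribed.
So MorL is not produced.
Indole is absent, so JovE is active.
Autoinducer-2 is absent, so TemH is inactive.
With repressor JovE bound, *yilG* is not transcribed.
→ *yilG* is OFF in B.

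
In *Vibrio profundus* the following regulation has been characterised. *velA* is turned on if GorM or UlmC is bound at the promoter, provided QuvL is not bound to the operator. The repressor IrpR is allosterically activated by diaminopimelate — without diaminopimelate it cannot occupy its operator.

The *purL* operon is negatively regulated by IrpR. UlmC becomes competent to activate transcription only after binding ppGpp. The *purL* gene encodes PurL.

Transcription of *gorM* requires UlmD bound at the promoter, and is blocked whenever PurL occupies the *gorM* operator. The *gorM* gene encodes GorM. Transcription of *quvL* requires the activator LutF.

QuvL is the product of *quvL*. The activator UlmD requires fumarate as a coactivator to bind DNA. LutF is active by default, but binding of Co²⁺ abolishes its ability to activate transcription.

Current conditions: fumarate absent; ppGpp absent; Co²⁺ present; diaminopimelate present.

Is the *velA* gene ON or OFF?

OFF

Co²⁺ is present, so LutF is inactive.
Required activator LutF is absent, so *quvL* is not transcribed.
So QuvL is not produced.
Fumarate is absent, so UlmD is inactive.
Diaminopimelate is present, so IrpR is active.
With repressor IrpR bound, *purL* is not transcribed.
So PurL is not produced.
Required activator UlmD is absent, so *gorM* is not transcribed.
So GorM is not produced.
ppGpp is absent, so UlmC is inactive.
No activator is available at the *velA* promoter, so *velA* is not transcribed.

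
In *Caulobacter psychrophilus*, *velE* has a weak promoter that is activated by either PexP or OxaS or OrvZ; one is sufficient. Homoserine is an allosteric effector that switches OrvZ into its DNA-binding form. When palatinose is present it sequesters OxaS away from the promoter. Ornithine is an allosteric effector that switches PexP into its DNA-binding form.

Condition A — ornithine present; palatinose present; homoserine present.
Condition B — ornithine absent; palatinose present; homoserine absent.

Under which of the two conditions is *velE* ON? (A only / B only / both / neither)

A only

Condition A:
Ornithine is present, so PexP is active.
Palatinose is present, so OxaS is inactive.
Homoserine is present, so OrvZ is active.
Activator PexP is present, so *velE* is transcribed.
→ *velE* is ON in A.
Condition B:
Ornithine is absent, so PexP is inactive.
Palatinose is present, so OxaS is inactive.
Homoserine is absent, so OrvZ is inactive.
No activator is available at the *velE* promoter, so *velE* is not transcribed.
→ *velE* is OFF in B.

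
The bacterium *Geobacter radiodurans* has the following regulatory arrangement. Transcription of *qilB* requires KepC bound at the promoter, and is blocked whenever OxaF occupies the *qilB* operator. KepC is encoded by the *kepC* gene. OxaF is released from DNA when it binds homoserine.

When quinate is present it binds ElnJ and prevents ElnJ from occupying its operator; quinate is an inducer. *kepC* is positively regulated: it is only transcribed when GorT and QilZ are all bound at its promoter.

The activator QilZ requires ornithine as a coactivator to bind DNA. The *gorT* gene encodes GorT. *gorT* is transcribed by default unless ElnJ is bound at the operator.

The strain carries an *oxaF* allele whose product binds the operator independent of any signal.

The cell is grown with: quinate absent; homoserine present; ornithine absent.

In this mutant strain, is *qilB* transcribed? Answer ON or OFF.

OFF

OxaF is constitutively active in this strain.
Quinate is absent, so ElnJ is active.
With repressor ElnJ bound, *gorT* is not transcribed.
So GorT is not produced.
Ornithine is absent, so QilZ is inactive.
Required activator GorT is absent, so *kepC* is not transcribed.
So KepC is not produced.
With repressor OxaF bound, *qilB* is not transcribed.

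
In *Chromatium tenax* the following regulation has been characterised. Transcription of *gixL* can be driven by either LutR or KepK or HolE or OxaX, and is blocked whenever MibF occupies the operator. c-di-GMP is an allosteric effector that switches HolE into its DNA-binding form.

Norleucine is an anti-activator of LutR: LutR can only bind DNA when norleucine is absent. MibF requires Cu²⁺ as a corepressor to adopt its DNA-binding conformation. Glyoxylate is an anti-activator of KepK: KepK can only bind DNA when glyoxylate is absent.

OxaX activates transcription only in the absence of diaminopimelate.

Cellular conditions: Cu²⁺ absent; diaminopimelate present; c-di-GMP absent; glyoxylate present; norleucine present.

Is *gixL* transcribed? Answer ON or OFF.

OFF

Norleucine is present, so LutR is inactive.
Glyoxylate is present, so KepK is inactive.
Cu²⁺ is absent, so MibF is inactive.
c-di-GMP is absent, so HolE is inactive.
Diaminopimelate is present, so OxaX is inactive.
No activator is available at the *gixL* promoter, so *gixL* is not transcribed.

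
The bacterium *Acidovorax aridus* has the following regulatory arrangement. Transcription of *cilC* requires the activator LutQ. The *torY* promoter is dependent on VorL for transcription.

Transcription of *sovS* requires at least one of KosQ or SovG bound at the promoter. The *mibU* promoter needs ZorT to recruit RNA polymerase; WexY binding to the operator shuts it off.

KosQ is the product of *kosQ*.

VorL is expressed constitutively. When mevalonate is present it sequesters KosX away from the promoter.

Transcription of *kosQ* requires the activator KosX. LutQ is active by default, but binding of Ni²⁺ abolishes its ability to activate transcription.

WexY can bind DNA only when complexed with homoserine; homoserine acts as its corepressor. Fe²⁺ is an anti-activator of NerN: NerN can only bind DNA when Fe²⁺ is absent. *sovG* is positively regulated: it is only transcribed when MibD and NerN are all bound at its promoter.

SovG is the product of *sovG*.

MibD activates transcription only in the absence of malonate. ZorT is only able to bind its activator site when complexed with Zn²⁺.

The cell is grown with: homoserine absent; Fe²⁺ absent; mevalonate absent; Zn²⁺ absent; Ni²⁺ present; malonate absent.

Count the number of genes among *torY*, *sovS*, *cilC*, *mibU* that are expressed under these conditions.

2

VorL is produced constitutively and is active.
No repressor is bound and VorL is active, so *torY* is transcribed.
→ *torY* is ON.
Mevalonate is absent, so KosX is active.
No repressor is bound and KosX is active, so *kosQ* is transcribed.
So KosQ is produced and active.
Malonate is absent, so MibD is active.
Fe²⁺ is absent, so NerN is active.
No repressor is bound and MibD and NerN are active, so *sovG* is transcribed.
So SovG is produced and active.
Activator KosQ is present, so *sovS* is transcribed.
→ *sovS* is ON.
Ni²⁺ is present, so LutQ is inactive.
Required activator LutQ is absent, so *cilC* is not transcribed.
→ *cilC* is OFF.
Homoserine is absent, so WexY is inactive.
Zn²⁺ is absent, so ZorT is inactive.
Required activator ZorT is absent, so *mibU* is not transcribed.
→ *mibU* is OFF.
2 of the 4 genes are transcribed.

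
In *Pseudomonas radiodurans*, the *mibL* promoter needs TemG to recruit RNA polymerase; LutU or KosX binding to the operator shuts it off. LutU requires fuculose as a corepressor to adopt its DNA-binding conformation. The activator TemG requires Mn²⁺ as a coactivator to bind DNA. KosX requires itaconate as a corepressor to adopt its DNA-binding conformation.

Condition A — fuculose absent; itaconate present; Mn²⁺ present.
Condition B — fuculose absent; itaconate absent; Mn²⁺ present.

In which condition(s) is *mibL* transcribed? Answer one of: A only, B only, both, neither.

Condition A:
Fuculose is absent, so LutU is inactive.
Itaconate is present, so KosX is active.
Mn²⁺ is present, so TemG is active.
With repressor KosX bound, *mibL* is not transcribed.
→ *mibL* is OFF in A.
Condition B:
Fuculose is absent, so LutU is inactive.
Itaconate is absent, so KosX is inactive.
Mn²⁺ is present, so TemG is active.
No repressor is bound and TemG is active, so *mibL* is transcribed.
→ *mibL* is ON in B.

B only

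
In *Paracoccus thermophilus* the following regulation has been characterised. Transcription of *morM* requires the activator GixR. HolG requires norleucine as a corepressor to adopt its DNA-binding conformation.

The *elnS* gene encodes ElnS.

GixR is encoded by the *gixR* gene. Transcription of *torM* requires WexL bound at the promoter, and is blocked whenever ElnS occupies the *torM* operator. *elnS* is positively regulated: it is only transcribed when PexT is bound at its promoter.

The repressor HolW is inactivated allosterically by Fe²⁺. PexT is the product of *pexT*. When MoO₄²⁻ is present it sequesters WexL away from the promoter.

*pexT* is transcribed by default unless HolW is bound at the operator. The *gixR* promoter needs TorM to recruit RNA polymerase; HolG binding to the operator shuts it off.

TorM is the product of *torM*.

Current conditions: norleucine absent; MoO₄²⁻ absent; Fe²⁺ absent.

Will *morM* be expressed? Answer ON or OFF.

Fe²⁺ is absent, so HolW is active.
With repressor HolW bound, *pexT* is not transcribed.
So PexT is not produced.
Required activator PexT is absent, so *elnS* is not transcribed.
So ElnS is not produced.
MoO₄²⁻ is absent, so WexL is active.
No repressor is bound and WexL is active, so *torM* is transcribed.
So TorM is produced and active.
Norleucine is absent, so HolG is inactive.
No repressor is bound and TorM is active, so *gixR* is transcribed.
So GixR is produced and active.
No repressor is bound and GixR is active, so *morM* is transcribed.

ON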